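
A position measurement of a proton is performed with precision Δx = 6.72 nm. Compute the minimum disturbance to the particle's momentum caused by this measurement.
7.847 × 10^-27 kg·m/s

The uncertainty principle implies that measuring position disturbs momentum:
ΔxΔp ≥ ℏ/2

When we measure position with precision Δx, we necessarily introduce a momentum uncertainty:
Δp ≥ ℏ/(2Δx)
Δp_min = (1.055e-34 J·s) / (2 × 6.720e-09 m)
Δp_min = 7.847e-27 kg·m/s

The more precisely we measure position, the greater the momentum disturbance.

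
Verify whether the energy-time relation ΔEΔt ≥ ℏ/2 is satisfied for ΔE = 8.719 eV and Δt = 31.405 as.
No, it violates the uncertainty relation.

Calculate the product ΔEΔt:
ΔE = 8.719 eV = 1.397e-18 J
ΔEΔt = (1.397e-18 J) × (3.141e-17 s)
ΔEΔt = 4.387e-35 J·s

Compare to the minimum allowed value ℏ/2:
ℏ/2 = 5.273e-35 J·s

Since ΔEΔt = 4.387e-35 J·s < 5.273e-35 J·s = ℏ/2,
this violates the uncertainty relation.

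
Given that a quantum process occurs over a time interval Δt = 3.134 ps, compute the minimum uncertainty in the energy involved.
105.011 μeV

Using the energy-time uncertainty principle:
ΔEΔt ≥ ℏ/2

The minimum uncertainty in energy is:
ΔE_min = ℏ/(2Δt)
ΔE_min = (1.055e-34 J·s) / (2 × 3.134e-12 s)
ΔE_min = 1.682e-23 J = 105.011 μeV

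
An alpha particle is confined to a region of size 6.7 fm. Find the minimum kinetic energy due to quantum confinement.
29.089 keV

Using the uncertainty principle:

1. Position uncertainty: Δx ≈ 6.700e-15 m
2. Minimum momentum uncertainty: Δp = ℏ/(2Δx) = 7.870e-21 kg·m/s
3. Minimum kinetic energy:
   KE = (Δp)²/(2m) = (7.870e-21)²/(2 × 6.645e-27 kg)
   KE = 4.661e-15 J = 29.089 keV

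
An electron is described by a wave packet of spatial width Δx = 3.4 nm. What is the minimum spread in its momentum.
1.551 × 10^-26 kg·m/s

For a wave packet, the spatial width Δx and momentum spread Δp are related by the uncertainty principle:
ΔxΔp ≥ ℏ/2

The minimum momentum spread is:
Δp_min = ℏ/(2Δx)
Δp_min = (1.055e-34 J·s) / (2 × 3.400e-09 m)
Δp_min = 1.551e-26 kg·m/s

A wave packet cannot have both a well-defined position and well-defined momentum.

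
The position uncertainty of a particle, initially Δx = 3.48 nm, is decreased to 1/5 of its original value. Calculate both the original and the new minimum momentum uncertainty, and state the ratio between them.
Original Δp_min = 1.515 × 10^-26 kg·m/s; new Δp'_min = 7.576 × 10^-26 kg·m/s; ratio Δp'_min/Δp_min = 5.

From the uncertainty principle ΔxΔp ≥ ℏ/2, the minimum momentum uncertainty is Δp_min = ℏ/(2Δx).

Original (Δx = 3.48 nm = 3.480e-09 m):
Δp_min = (1.055e-34 J·s)/(2 × 3.480e-09 m) = 1.515e-26 kg·m/s

When Δx → (1/5)Δx:
Δp'_min = ℏ/(2 × (1/5)Δx) = 5 × ℏ/(2Δx) = 5 × Δp_min
Δp'_min = 5 × 1.515e-26 kg·m/s = 7.576e-26 kg·m/s

Since Δp_min ∝ 1/Δx, when Δx is decreased to 1/5 of its original value, Δp_min increases to 5 times its original value.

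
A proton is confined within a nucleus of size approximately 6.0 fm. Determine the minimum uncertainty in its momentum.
8.788 × 10^-21 kg·m/s

Using the Heisenberg uncertainty principle:
ΔxΔp ≥ ℏ/2

With Δx ≈ L = 6.000e-15 m (the confinement size):
Δp_min = ℏ/(2Δx)
Δp_min = (1.055e-34 J·s) / (2 × 6.000e-15 m)
Δp_min = 8.788e-21 kg·m/s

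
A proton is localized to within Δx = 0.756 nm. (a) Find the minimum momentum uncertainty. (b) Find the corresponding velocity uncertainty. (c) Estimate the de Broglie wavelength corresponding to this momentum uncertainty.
(a) Δp_min = 6.975 × 10^-26 kg·m/s
(b) Δv_min = 41.699 m/s
(c) λ_dB = 9.500 nm

Step-by-step:

(a) From the uncertainty principle:
Δp_min = ℏ/(2Δx) = (1.055e-34 J·s)/(2 × 7.560e-10 m) = 6.975e-26 kg·m/s

(b) The velocity uncertainty:
Δv = Δp/m = (6.975e-26 kg·m/s)/(1.673e-27 kg) = 4.170e+01 m/s = 41.699 m/s

(c) The de Broglie wavelength for this momentum:
λ = h/p = (6.626e-34 J·s)/(6.975e-26 kg·m/s) = 9.500e-09 m = 9.500 nm

Note: The de Broglie wavelength is comparable to the localization size, as expected from wave-particle duality.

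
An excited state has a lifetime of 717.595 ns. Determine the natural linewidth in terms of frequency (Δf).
110.895 kHz

Using the energy-time uncertainty principle and E = hf:
ΔEΔt ≥ ℏ/2
hΔf·Δt ≥ ℏ/2

The minimum frequency uncertainty is:
Δf = ℏ/(2hτ) = 1/(4πτ)
Δf = 1/(4π × 7.176e-07 s)
Δf = 1.109e+05 Hz = 110.895 kHz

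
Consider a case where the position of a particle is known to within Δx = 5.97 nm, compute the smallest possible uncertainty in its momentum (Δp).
8.832 × 10^-27 kg·m/s

Using the Heisenberg uncertainty principle:
ΔxΔp ≥ ℏ/2

The minimum uncertainty in momentum is:
Δp_min = ℏ/(2Δx)
Δp_min = (1.055e-34 J·s) / (2 × 5.970e-09 m)
Δp_min = 8.832e-27 kg·m/s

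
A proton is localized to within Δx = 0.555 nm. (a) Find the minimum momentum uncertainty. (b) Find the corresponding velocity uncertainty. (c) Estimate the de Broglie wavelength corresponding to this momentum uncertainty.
(a) Δp_min = 9.501 × 10^-26 kg·m/s
(b) Δv_min = 56.801 m/s
(c) λ_dB = 6.974 nm

Step-by-step:

(a) From the uncertainty principle:
Δp_min = ℏ/(2Δx) = (1.055e-34 J·s)/(2 × 5.550e-10 m) = 9.501e-26 kg·m/s

(b) The velocity uncertainty:
Δv = Δp/m = (9.501e-26 kg·m/s)/(1.673e-27 kg) = 5.680e+01 m/s = 56.801 m/s

(c) The de Broglie wavelength for this momentum:
λ = h/p = (6.626e-34 J·s)/(9.501e-26 kg·m/s) = 6.974e-09 m = 6.974 nm

Note: The de Broglie wavelength is comparable to the localization size, as expected from wave-particle duality.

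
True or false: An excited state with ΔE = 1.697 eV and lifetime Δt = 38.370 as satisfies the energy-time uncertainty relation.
No, it violates the uncertainty relation.

Calculate the product ΔEΔt:
ΔE = 1.697 eV = 2.719e-19 J
ΔEΔt = (2.719e-19 J) × (3.837e-17 s)
ΔEΔt = 1.043e-35 J·s

Compare to the minimum allowed value ℏ/2:
ℏ/2 = 5.273e-35 J·s

Since ΔEΔt = 1.043e-35 J·s < 5.273e-35 J·s = ℏ/2,
this violates the uncertainty relation.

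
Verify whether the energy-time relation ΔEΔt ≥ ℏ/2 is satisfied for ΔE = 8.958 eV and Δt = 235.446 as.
Yes, it satisfies the uncertainty relation.

Calculate the product ΔEΔt:
ΔE = 8.958 eV = 1.435e-18 J
ΔEΔt = (1.435e-18 J) × (2.354e-16 s)
ΔEΔt = 3.379e-34 J·s

Compare to the minimum allowed value ℏ/2:
ℏ/2 = 5.273e-35 J·s

Since ΔEΔt = 3.379e-34 J·s ≥ 5.273e-35 J·s = ℏ/2,
this satisfies the uncertainty relation.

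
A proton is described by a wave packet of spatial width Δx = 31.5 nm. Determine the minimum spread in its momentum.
1.674 × 10^-27 kg·m/s

For a wave packet, the spatial width Δx and momentum spread Δp are related by the uncertainty principle:
ΔxΔp ≥ ℏ/2

The minimum momentum spread is:
Δp_min = ℏ/(2Δx)
Δp_min = (1.055e-34 J·s) / (2 × 3.150e-08 m)
Δp_min = 1.674e-27 kg·m/s

A wave packet cannot have both a well-defined position and well-defined momentum.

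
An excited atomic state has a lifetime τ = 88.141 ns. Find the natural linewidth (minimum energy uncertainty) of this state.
3.734 neV

Using the energy-time uncertainty principle:
ΔEΔt ≥ ℏ/2

The lifetime τ represents the time uncertainty Δt.
The natural linewidth (minimum energy uncertainty) is:

ΔE = ℏ/(2τ)
ΔE = (1.055e-34 J·s) / (2 × 8.814e-08 s)
ΔE = 5.982e-28 J = 3.734 neV

This natural linewidth limits the precision of spectroscopic measurements.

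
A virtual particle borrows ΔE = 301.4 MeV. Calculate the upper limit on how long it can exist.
1.092 ys

Using the energy-time uncertainty principle:
ΔEΔt ≥ ℏ/2

For a virtual particle borrowing energy ΔE, the maximum lifetime is:
Δt_max = ℏ/(2ΔE)

Converting energy:
ΔE = 301.4 MeV = 4.829e-11 J

Δt_max = (1.055e-34 J·s) / (2 × 4.829e-11 J)
Δt_max = 1.092e-24 s = 1.092 ys

Virtual particles with higher borrowed energy exist for shorter times.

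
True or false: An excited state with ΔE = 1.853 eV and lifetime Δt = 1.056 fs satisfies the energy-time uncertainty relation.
Yes, it satisfies the uncertainty relation.

Calculate the product ΔEΔt:
ΔE = 1.853 eV = 2.969e-19 J
ΔEΔt = (2.969e-19 J) × (1.056e-15 s)
ΔEΔt = 3.135e-34 J·s

Compare to the minimum allowed value ℏ/2:
ℏ/2 = 5.273e-35 J·s

Since ΔEΔt = 3.135e-34 J·s ≥ 5.273e-35 J·s = ℏ/2,
this satisfies the uncertainty relation.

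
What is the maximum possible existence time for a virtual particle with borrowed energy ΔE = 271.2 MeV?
1.214 ys

Using the energy-time uncertainty principle:
ΔEΔt ≥ ℏ/2

For a virtual particle borrowing energy ΔE, the maximum lifetime is:
Δt_max = ℏ/(2ΔE)

Converting energy:
ΔE = 271.2 MeV = 4.345e-11 J

Δt_max = (1.055e-34 J·s) / (2 × 4.345e-11 J)
Δt_max = 1.214e-24 s = 1.214 ys

Virtual particles with higher borrowed energy exist for shorter times.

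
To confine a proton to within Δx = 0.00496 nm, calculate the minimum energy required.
210.858 meV

Localizing a particle requires giving it sufficient momentum uncertainty:

1. From uncertainty principle: Δp ≥ ℏ/(2Δx)
   Δp_min = (1.055e-34 J·s) / (2 × 4.960e-12 m)
   Δp_min = 1.063e-23 kg·m/s

2. This momentum uncertainty corresponds to kinetic energy:
   KE ≈ (Δp)²/(2m) = (1.063e-23)²/(2 × 1.673e-27 kg)
   KE = 3.378e-20 J = 210.858 meV

Tighter localization requires more energy.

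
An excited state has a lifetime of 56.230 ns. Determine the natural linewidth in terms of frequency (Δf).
1.415 MHz

Using the energy-time uncertainty principle and E = hf:
ΔEΔt ≥ ℏ/2
hΔf·Δt ≥ ℏ/2

The minimum frequency uncertainty is:
Δf = ℏ/(2hτ) = 1/(4πτ)
Δf = 1/(4π × 5.623e-08 s)
Δf = 1.415e+06 Hz = 1.415 MHz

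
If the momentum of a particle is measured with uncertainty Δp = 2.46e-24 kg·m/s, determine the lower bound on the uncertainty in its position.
21.434 pm

Using the Heisenberg uncertainty principle:
ΔxΔp ≥ ℏ/2

The minimum uncertainty in position is:
Δx_min = ℏ/(2Δp)
Δx_min = (1.055e-34 J·s) / (2 × 2.460e-24 kg·m/s)
Δx_min = 2.143e-11 m = 21.434 pm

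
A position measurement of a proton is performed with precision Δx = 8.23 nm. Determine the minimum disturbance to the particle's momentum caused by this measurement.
6.407 × 10^-27 kg·m/s

The uncertainty principle implies that measuring position disturbs momentum:
ΔxΔp ≥ ℏ/2

When we measure position with precision Δx, we necessarily introduce a momentum uncertainty:
Δp ≥ ℏ/(2Δx)
Δp_min = (1.055e-34 J·s) / (2 × 8.230e-09 m)
Δp_min = 6.407e-27 kg·m/s

The more precisely we measure position, the greater the momentum disturbance.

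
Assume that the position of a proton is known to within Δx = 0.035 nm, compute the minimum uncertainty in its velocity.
900.700 m/s

Using the Heisenberg uncertainty principle and Δp = mΔv:
ΔxΔp ≥ ℏ/2
Δx(mΔv) ≥ ℏ/2

The minimum uncertainty in velocity is:
Δv_min = ℏ/(2mΔx)
Δv_min = (1.055e-34 J·s) / (2 × 1.673e-27 kg × 3.500e-11 m)
Δv_min = 9.007e+02 m/s = 900.700 m/s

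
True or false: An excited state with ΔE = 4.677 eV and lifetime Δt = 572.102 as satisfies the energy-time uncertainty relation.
Yes, it satisfies the uncertainty relation.

Calculate the product ΔEΔt:
ΔE = 4.677 eV = 7.493e-19 J
ΔEΔt = (7.493e-19 J) × (5.721e-16 s)
ΔEΔt = 4.287e-34 J·s

Compare to the minimum allowed value ℏ/2:
ℏ/2 = 5.273e-35 J·s

Since ΔEΔt = 4.287e-34 J·s ≥ 5.273e-35 J·s = ℏ/2,
this satisfies the uncertainty relation.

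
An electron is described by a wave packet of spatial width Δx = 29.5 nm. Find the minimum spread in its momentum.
1.787 × 10^-27 kg·m/s

For a wave packet, the spatial width Δx and momentum spread Δp are related by the uncertainty principle:
ΔxΔp ≥ ℏ/2

The minimum momentum spread is:
Δp_min = ℏ/(2Δx)
Δp_min = (1.055e-34 J·s) / (2 × 2.950e-08 m)
Δp_min = 1.787e-27 kg·m/s

A wave packet cannot have both a well-defined position and well-defined momentum.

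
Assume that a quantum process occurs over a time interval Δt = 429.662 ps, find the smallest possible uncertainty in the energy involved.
765.965 neV

Using the energy-time uncertainty principle:
ΔEΔt ≥ ℏ/2

The minimum uncertainty in energy is:
ΔE_min = ℏ/(2Δt)
ΔE_min = (1.055e-34 J·s) / (2 × 4.297e-10 s)
ΔE_min = 1.227e-25 J = 765.965 neV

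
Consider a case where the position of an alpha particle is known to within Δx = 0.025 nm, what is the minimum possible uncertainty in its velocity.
317.419 m/s

Using the Heisenberg uncertainty principle and Δp = mΔv:
ΔxΔp ≥ ℏ/2
Δx(mΔv) ≥ ℏ/2

The minimum uncertainty in velocity is:
Δv_min = ℏ/(2mΔx)
Δv_min = (1.055e-34 J·s) / (2 × 6.645e-27 kg × 2.500e-11 m)
Δv_min = 3.174e+02 m/s = 317.419 m/s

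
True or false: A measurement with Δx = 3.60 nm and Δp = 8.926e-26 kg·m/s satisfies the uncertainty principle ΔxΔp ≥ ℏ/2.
Yes, it satisfies the uncertainty principle.

Calculate the product ΔxΔp:
ΔxΔp = (3.600e-09 m) × (8.926e-26 kg·m/s)
ΔxΔp = 3.213e-34 J·s

Compare to the minimum allowed value ℏ/2:
ℏ/2 = 5.273e-35 J·s

Since ΔxΔp = 3.213e-34 J·s ≥ 5.273e-35 J·s = ℏ/2,
the measurement satisfies the uncertainty principle.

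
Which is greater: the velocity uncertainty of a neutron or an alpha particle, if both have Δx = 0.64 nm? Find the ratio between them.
The neutron has the larger minimum velocity uncertainty, by a ratio of 4.0.

For both particles, Δp_min = ℏ/(2Δx) = 8.239e-26 kg·m/s (same for both).

The velocity uncertainty is Δv = Δp/m:
- neutron: Δv = 8.239e-26 / 1.675e-27 = 4.919e+01 m/s = 49.189 m/s
- alpha particle: Δv = 8.239e-26 / 6.645e-27 = 1.240e+01 m/s = 12.399 m/s

Ratio: 4.919e+01 / 1.240e+01 = 4.0

The lighter particle has larger velocity uncertainty because Δv ∝ 1/m.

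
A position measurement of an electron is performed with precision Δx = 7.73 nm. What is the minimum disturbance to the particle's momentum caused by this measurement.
6.821 × 10^-27 kg·m/s

The uncertainty principle implies that measuring position disturbs momentum:
ΔxΔp ≥ ℏ/2

When we measure position with precision Δx, we necessarily introduce a momentum uncertainty:
Δp ≥ ℏ/(2Δx)
Δp_min = (1.055e-34 J·s) / (2 × 7.730e-09 m)
Δp_min = 6.821e-27 kg·m/s

The more precisely we measure position, the greater the momentum disturbance.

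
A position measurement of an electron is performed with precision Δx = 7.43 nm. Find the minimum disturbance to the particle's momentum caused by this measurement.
7.097 × 10^-27 kg·m/s

The uncertainty principle implies that measuring position disturbs momentum:
ΔxΔp ≥ ℏ/2

When we measure position with precision Δx, we necessarily introduce a momentum uncertainty:
Δp ≥ ℏ/(2Δx)
Δp_min = (1.055e-34 J·s) / (2 × 7.430e-09 m)
Δp_min = 7.097e-27 kg·m/s

The more precisely we measure position, the greater the momentum disturbance.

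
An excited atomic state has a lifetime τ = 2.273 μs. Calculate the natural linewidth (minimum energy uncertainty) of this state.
144.789 peV

Using the energy-time uncertainty principle:
ΔEΔt ≥ ℏ/2

The lifetime τ represents the time uncertainty Δt.
The natural linewidth (minimum energy uncertainty) is:

ΔE = ℏ/(2τ)
ΔE = (1.055e-34 J·s) / (2 × 2.273e-06 s)
ΔE = 2.320e-29 J = 144.789 peV

This natural linewidth limits the precision of spectroscopic measurements.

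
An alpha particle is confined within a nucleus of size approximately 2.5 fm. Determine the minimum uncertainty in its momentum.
2.109 × 10^-20 kg·m/s

Using the Heisenberg uncertainty principle:
ΔxΔp ≥ ℏ/2

With Δx ≈ L = 2.500e-15 m (the confinement size):
Δp_min = ℏ/(2Δx)
Δp_min = (1.055e-34 J·s) / (2 × 2.500e-15 m)
Δp_min = 2.109e-20 kg·m/s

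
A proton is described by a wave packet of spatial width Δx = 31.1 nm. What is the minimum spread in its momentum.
1.695 × 10^-27 kg·m/s

For a wave packet, the spatial width Δx and momentum spread Δp are related by the uncertainty principle:
ΔxΔp ≥ ℏ/2

The minimum momentum spread is:
Δp_min = ℏ/(2Δx)
Δp_min = (1.055e-34 J·s) / (2 × 3.110e-08 m)
Δp_min = 1.695e-27 kg·m/s

A wave packet cannot have both a well-defined position and well-defined momentum.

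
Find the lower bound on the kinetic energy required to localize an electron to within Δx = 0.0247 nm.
15.612 eV

Localizing a particle requires giving it sufficient momentum uncertainty:

1. From uncertainty principle: Δp ≥ ℏ/(2Δx)
   Δp_min = (1.055e-34 J·s) / (2 × 2.470e-11 m)
   Δp_min = 2.135e-24 kg·m/s

2. This momentum uncertainty corresponds to kinetic energy:
   KE ≈ (Δp)²/(2m) = (2.135e-24)²/(2 × 9.109e-31 kg)
   KE = 2.501e-18 J = 15.612 eV

Tighter localization requires more energy.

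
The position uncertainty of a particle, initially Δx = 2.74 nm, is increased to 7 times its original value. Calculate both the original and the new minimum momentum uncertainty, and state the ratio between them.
Original Δp_min = 1.924 × 10^-26 kg·m/s; new Δp'_min = 2.749 × 10^-27 kg·m/s; ratio Δp'_min/Δp_min = 1/7.

From the uncertainty principle ΔxΔp ≥ ℏ/2, the minimum momentum uncertainty is Δp_min = ℏ/(2Δx).

Original (Δx = 2.74 nm = 2.740e-09 m):
Δp_min = (1.055e-34 J·s)/(2 × 2.740e-09 m) = 1.924e-26 kg·m/s

When Δx → 7Δx:
Δp'_min = ℏ/(2 × 7Δx) = (1/7) × ℏ/(2Δx) = (1/7) × Δp_min
Δp'_min = 1/7 × 1.924e-26 kg·m/s = 2.749e-27 kg·m/s

Since Δp_min ∝ 1/Δx, when Δx is increased to 7 times its original value, Δp_min decreases to 1/7 of its original value.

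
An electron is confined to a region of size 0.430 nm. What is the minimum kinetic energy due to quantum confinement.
51.514 meV

Using the uncertainty principle:

1. Position uncertainty: Δx ≈ 4.300e-10 m
2. Minimum momentum uncertainty: Δp = ℏ/(2Δx) = 1.226e-25 kg·m/s
3. Minimum kinetic energy:
   KE = (Δp)²/(2m) = (1.226e-25)²/(2 × 9.109e-31 kg)
   KE = 8.253e-21 J = 51.514 meV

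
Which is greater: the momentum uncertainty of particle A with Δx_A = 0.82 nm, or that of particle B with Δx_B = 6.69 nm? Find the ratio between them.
Particle A has the larger minimum momentum uncertainty, by a factor of 8.16.

For each particle, the minimum momentum uncertainty is Δp_min = ℏ/(2Δx):

Particle A: Δp_A = ℏ/(2×8.200e-10 m) = 6.430e-26 kg·m/s
Particle B: Δp_B = ℏ/(2×6.690e-09 m) = 7.882e-27 kg·m/s

Ratio: Δp_A/Δp_B = 8.16

Since Δp_min ∝ 1/Δx, the particle with smaller position uncertainty (A) has larger momentum uncertainty.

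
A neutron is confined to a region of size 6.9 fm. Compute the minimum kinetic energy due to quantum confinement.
108.807 keV

Using the uncertainty principle:

1. Position uncertainty: Δx ≈ 6.900e-15 m
2. Minimum momentum uncertainty: Δp = ℏ/(2Δx) = 7.642e-21 kg·m/s
3. Minimum kinetic energy:
   KE = (Δp)²/(2m) = (7.642e-21)²/(2 × 1.675e-27 kg)
   KE = 1.743e-14 J = 108.807 keV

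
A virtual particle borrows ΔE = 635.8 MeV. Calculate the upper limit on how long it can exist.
5.176 × 10^-25 s

Using the energy-time uncertainty principle:
ΔEΔt ≥ ℏ/2

For a virtual particle borrowing energy ΔE, the maximum lifetime is:
Δt_max = ℏ/(2ΔE)

Converting energy:
ΔE = 635.8 MeV = 1.019e-10 J

Δt_max = (1.055e-34 J·s) / (2 × 1.019e-10 J)
Δt_max = 5.176e-25 s = 5.176 × 10^-25 s

Virtual particles with higher borrowed energy exist for shorter times.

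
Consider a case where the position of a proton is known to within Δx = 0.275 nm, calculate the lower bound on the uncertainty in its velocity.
114.635 m/s

Using the Heisenberg uncertainty principle and Δp = mΔv:
ΔxΔp ≥ ℏ/2
Δx(mΔv) ≥ ℏ/2

The minimum uncertainty in velocity is:
Δv_min = ℏ/(2mΔx)
Δv_min = (1.055e-34 J·s) / (2 × 1.673e-27 kg × 2.750e-10 m)
Δv_min = 1.146e+02 m/s = 114.635 m/s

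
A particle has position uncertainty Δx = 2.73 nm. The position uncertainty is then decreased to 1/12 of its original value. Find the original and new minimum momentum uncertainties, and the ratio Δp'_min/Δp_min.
Original Δp_min = 1.931 × 10^-26 kg·m/s; new Δp'_min = 2.318 × 10^-25 kg·m/s; ratio Δp'_min/Δp_min = 12.

From the uncertainty principle ΔxΔp ≥ ℏ/2, the minimum momentum uncertainty is Δp_min = ℏ/(2Δx).

Original (Δx = 2.73 nm = 2.730e-09 m):
Δp_min = (1.055e-34 J·s)/(2 × 2.730e-09 m) = 1.931e-26 kg·m/s

When Δx → (1/12)Δx:
Δp'_min = ℏ/(2 × (1/12)Δx) = 12 × ℏ/(2Δx) = 12 × Δp_min
Δp'_min = 12 × 1.931e-26 kg·m/s = 2.318e-25 kg·m/s

Since Δp_min ∝ 1/Δx, when Δx is decreased to 1/12 of its original value, Δp_min increases to 12 times its original value.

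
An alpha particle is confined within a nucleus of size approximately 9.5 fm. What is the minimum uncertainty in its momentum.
5.550 × 10^-21 kg·m/s

Using the Heisenberg uncertainty principle:
ΔxΔp ≥ ℏ/2

With Δx ≈ L = 9.500e-15 m (the confinement size):
Δp_min = ℏ/(2Δx)
Δp_min = (1.055e-34 J·s) / (2 × 9.500e-15 m)
Δp_min = 5.550e-21 kg·m/s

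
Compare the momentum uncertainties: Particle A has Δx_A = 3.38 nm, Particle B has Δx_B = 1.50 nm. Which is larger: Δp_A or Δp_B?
Particle B has the larger minimum momentum uncertainty, by a factor of 2.25.

For each particle, the minimum momentum uncertainty is Δp_min = ℏ/(2Δx):

Particle A: Δp_A = ℏ/(2×3.380e-09 m) = 1.560e-26 kg·m/s
Particle B: Δp_B = ℏ/(2×1.500e-09 m) = 3.515e-26 kg·m/s

Ratio: Δp_B/Δp_A = 2.25

Since Δp_min ∝ 1/Δx, the particle with smaller position uncertainty (B) has larger momentum uncertainty.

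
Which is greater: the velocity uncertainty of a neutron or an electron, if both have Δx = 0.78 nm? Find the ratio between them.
The electron has the larger minimum velocity uncertainty, by a ratio of 1838.7.

For both particles, Δp_min = ℏ/(2Δx) = 6.760e-26 kg·m/s (same for both).

The velocity uncertainty is Δv = Δp/m:
- neutron: Δv = 6.760e-26 / 1.675e-27 = 4.036e+01 m/s = 40.360 m/s
- electron: Δv = 6.760e-26 / 9.109e-31 = 7.421e+04 m/s = 74.210 km/s

Ratio: 7.421e+04 / 4.036e+01 = 1838.7

The lighter particle has larger velocity uncertainty because Δv ∝ 1/m.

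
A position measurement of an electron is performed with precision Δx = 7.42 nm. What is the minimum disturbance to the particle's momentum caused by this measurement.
7.106 × 10^-27 kg·m/s

The uncertainty principle implies that measuring position disturbs momentum:
ΔxΔp ≥ ℏ/2

When we measure position with precision Δx, we necessarily introduce a momentum uncertainty:
Δp ≥ ℏ/(2Δx)
Δp_min = (1.055e-34 J·s) / (2 × 7.420e-09 m)
Δp_min = 7.106e-27 kg·m/s

The more precisely we measure position, the greater the momentum disturbance.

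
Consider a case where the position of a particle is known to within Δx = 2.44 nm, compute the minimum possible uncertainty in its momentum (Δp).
2.161 × 10^-26 kg·m/s

Using the Heisenberg uncertainty principle:
ΔxΔp ≥ ℏ/2

The minimum uncertainty in momentum is:
Δp_min = ℏ/(2Δx)
Δp_min = (1.055e-34 J·s) / (2 × 2.440e-09 m)
Δp_min = 2.161e-26 kg·m/s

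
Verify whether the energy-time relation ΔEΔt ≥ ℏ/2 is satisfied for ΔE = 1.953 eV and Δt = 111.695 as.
No, it violates the uncertainty relation.

Calculate the product ΔEΔt:
ΔE = 1.953 eV = 3.129e-19 J
ΔEΔt = (3.129e-19 J) × (1.117e-16 s)
ΔEΔt = 3.495e-35 J·s

Compare to the minimum allowed value ℏ/2:
ℏ/2 = 5.273e-35 J·s

Since ΔEΔt = 3.495e-35 J·s < 5.273e-35 J·s = ℏ/2,
this violates the uncertainty relation.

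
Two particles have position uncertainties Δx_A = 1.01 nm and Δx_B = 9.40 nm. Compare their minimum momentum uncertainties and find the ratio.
Particle A has the larger minimum momentum uncertainty, by a factor of 9.31.

For each particle, the minimum momentum uncertainty is Δp_min = ℏ/(2Δx):

Particle A: Δp_A = ℏ/(2×1.010e-09 m) = 5.221e-26 kg·m/s
Particle B: Δp_B = ℏ/(2×9.400e-09 m) = 5.609e-27 kg·m/s

Ratio: Δp_A/Δp_B = 9.31

Since Δp_min ∝ 1/Δx, the particle with smaller position uncertainty (A) has larger momentum uncertainty.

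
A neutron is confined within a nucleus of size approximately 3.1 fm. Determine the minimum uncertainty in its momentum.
1.701 × 10^-20 kg·m/s

Using the Heisenberg uncertainty principle:
ΔxΔp ≥ ℏ/2

With Δx ≈ L = 3.100e-15 m (the confinement size):
Δp_min = ℏ/(2Δx)
Δp_min = (1.055e-34 J·s) / (2 × 3.100e-15 m)
Δp_min = 1.701e-20 kg·m/s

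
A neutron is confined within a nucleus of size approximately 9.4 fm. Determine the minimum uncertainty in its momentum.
5.609 × 10^-21 kg·m/s

Using the Heisenberg uncertainty principle:
ΔxΔp ≥ ℏ/2

With Δx ≈ L = 9.400e-15 m (the confinement size):
Δp_min = ℏ/(2Δx)
Δp_min = (1.055e-34 J·s) / (2 × 9.400e-15 m)
Δp_min = 5.609e-21 kg·m/s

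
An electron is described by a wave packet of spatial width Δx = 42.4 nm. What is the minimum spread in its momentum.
1.244 × 10^-27 kg·m/s

For a wave packet, the spatial width Δx and momentum spread Δp are related by the uncertainty principle:
ΔxΔp ≥ ℏ/2

The minimum momentum spread is:
Δp_min = ℏ/(2Δx)
Δp_min = (1.055e-34 J·s) / (2 × 4.240e-08 m)
Δp_min = 1.244e-27 kg·m/s

A wave packet cannot have both a well-defined position and well-defined momentum.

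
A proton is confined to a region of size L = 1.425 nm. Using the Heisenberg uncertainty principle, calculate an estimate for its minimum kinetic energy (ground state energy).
2.555 μeV

Using the uncertainty principle to estimate ground state energy:

1. The position uncertainty is approximately the confinement size:
   Δx ≈ L = 1.425e-09 m

2. From ΔxΔp ≥ ℏ/2, the minimum momentum uncertainty is:
   Δp ≈ ℏ/(2L) = 3.700e-26 kg·m/s

3. The kinetic energy is approximately:
   KE ≈ (Δp)²/(2m) = (3.700e-26)²/(2 × 1.673e-27 kg)
   KE ≈ 4.093e-25 J = 2.555 μeV

This is an order-of-magnitude estimate of the ground state energy.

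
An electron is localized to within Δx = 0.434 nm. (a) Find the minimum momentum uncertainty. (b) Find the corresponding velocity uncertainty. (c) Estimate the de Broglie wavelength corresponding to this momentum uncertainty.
(a) Δp_min = 1.215 × 10^-25 kg·m/s
(b) Δv_min = 133.373 km/s
(c) λ_dB = 5.454 nm

Step-by-step:

(a) From the uncertainty principle:
Δp_min = ℏ/(2Δx) = (1.055e-34 J·s)/(2 × 4.340e-10 m) = 1.215e-25 kg·m/s

(b) The velocity uncertainty:
Δv = Δp/m = (1.215e-25 kg·m/s)/(9.109e-31 kg) = 1.334e+05 m/s = 133.373 km/s

(c) The de Broglie wavelength for this momentum:
λ = h/p = (6.626e-34 J·s)/(1.215e-25 kg·m/s) = 5.454e-09 m = 5.454 nm

Note: The de Broglie wavelength is comparable to the localization size, as expected from wave-particle duality.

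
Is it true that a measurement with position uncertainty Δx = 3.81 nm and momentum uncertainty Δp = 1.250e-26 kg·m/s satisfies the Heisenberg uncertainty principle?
No, it violates the uncertainty principle (impossible measurement).

Calculate the product ΔxΔp:
ΔxΔp = (3.810e-09 m) × (1.250e-26 kg·m/s)
ΔxΔp = 4.763e-35 J·s

Compare to the minimum allowed value ℏ/2:
ℏ/2 = 5.273e-35 J·s

Since ΔxΔp = 4.763e-35 J·s < 5.273e-35 J·s = ℏ/2,
the measurement violates the uncertainty principle.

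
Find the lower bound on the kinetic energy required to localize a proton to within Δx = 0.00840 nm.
73.518 meV

Localizing a particle requires giving it sufficient momentum uncertainty:

1. From uncertainty principle: Δp ≥ ℏ/(2Δx)
   Δp_min = (1.055e-34 J·s) / (2 × 8.400e-12 m)
   Δp_min = 6.277e-24 kg·m/s

2. This momentum uncertainty corresponds to kinetic energy:
   KE ≈ (Δp)²/(2m) = (6.277e-24)²/(2 × 1.673e-27 kg)
   KE = 1.178e-20 J = 73.518 meV

Tighter localization requires more energy.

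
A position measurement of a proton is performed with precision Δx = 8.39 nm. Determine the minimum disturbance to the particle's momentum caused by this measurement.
6.285 × 10^-27 kg·m/s

The uncertainty principle implies that measuring position disturbs momentum:
ΔxΔp ≥ ℏ/2

When we measure position with precision Δx, we necessarily introduce a momentum uncertainty:
Δp ≥ ℏ/(2Δx)
Δp_min = (1.055e-34 J·s) / (2 × 8.390e-09 m)
Δp_min = 6.285e-27 kg·m/s

The more precisely we measure position, the greater the momentum disturbance.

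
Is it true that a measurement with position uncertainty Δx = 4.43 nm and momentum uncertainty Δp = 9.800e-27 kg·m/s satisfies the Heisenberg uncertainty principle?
No, it violates the uncertainty principle (impossible measurement).

Calculate the product ΔxΔp:
ΔxΔp = (4.430e-09 m) × (9.800e-27 kg·m/s)
ΔxΔp = 4.341e-35 J·s

Compare to the minimum allowed value ℏ/2:
ℏ/2 = 5.273e-35 J·s

Since ΔxΔp = 4.341e-35 J·s < 5.273e-35 J·s = ℏ/2,
the measurement violates the uncertainty principle.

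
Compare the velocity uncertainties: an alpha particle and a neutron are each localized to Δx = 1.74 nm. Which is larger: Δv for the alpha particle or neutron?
The neutron has the larger minimum velocity uncertainty, by a ratio of 4.0.

For both particles, Δp_min = ℏ/(2Δx) = 3.030e-26 kg·m/s (same for both).

The velocity uncertainty is Δv = Δp/m:
- alpha particle: Δv = 3.030e-26 / 6.645e-27 = 4.561e+00 m/s = 4.561 m/s
- neutron: Δv = 3.030e-26 / 1.675e-27 = 1.809e+01 m/s = 18.093 m/s

Ratio: 1.809e+01 / 4.561e+00 = 4.0

The lighter particle has larger velocity uncertainty because Δv ∝ 1/m.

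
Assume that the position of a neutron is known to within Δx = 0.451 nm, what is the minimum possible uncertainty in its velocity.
69.803 m/s

Using the Heisenberg uncertainty principle and Δp = mΔv:
ΔxΔp ≥ ℏ/2
Δx(mΔv) ≥ ℏ/2

The minimum uncertainty in velocity is:
Δv_min = ℏ/(2mΔx)
Δv_min = (1.055e-34 J·s) / (2 × 1.675e-27 kg × 4.510e-10 m)
Δv_min = 6.980e+01 m/s = 69.803 m/s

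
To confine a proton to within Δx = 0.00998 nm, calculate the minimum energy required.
52.083 meV

Localizing a particle requires giving it sufficient momentum uncertainty:

1. From uncertainty principle: Δp ≥ ℏ/(2Δx)
   Δp_min = (1.055e-34 J·s) / (2 × 9.980e-12 m)
   Δp_min = 5.283e-24 kg·m/s

2. This momentum uncertainty corresponds to kinetic energy:
   KE ≈ (Δp)²/(2m) = (5.283e-24)²/(2 × 1.673e-27 kg)
   KE = 8.345e-21 J = 52.083 meV

Tighter localization requires more energy.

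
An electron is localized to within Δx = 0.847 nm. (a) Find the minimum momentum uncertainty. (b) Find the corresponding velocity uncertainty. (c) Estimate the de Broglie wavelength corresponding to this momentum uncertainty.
(a) Δp_min = 6.225 × 10^-26 kg·m/s
(b) Δv_min = 68.340 km/s
(c) λ_dB = 10.644 nm

Step-by-step:

(a) From the uncertainty principle:
Δp_min = ℏ/(2Δx) = (1.055e-34 J·s)/(2 × 8.470e-10 m) = 6.225e-26 kg·m/s

(b) The velocity uncertainty:
Δv = Δp/m = (6.225e-26 kg·m/s)/(9.109e-31 kg) = 6.834e+04 m/s = 68.340 km/s

(c) The de Broglie wavelength for this momentum:
λ = h/p = (6.626e-34 J·s)/(6.225e-26 kg·m/s) = 1.064e-08 m = 10.644 nm

Note: The de Broglie wavelength is comparable to the localization size, as expected from wave-particle duality.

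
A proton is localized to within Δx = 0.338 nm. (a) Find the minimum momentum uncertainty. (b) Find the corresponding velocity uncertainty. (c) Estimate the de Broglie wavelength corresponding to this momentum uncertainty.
(a) Δp_min = 1.560 × 10^-25 kg·m/s
(b) Δv_min = 93.268 m/s
(c) λ_dB = 4.247 nm

Step-by-step:

(a) From the uncertainty principle:
Δp_min = ℏ/(2Δx) = (1.055e-34 J·s)/(2 × 3.380e-10 m) = 1.560e-25 kg·m/s

(b) The velocity uncertainty:
Δv = Δp/m = (1.560e-25 kg·m/s)/(1.673e-27 kg) = 9.327e+01 m/s = 93.268 m/s

(c) The de Broglie wavelength for this momentum:
λ = h/p = (6.626e-34 J·s)/(1.560e-25 kg·m/s) = 4.247e-09 m = 4.247 nm

Note: The de Broglie wavelength is comparable to the localization size, as expected from wave-particle duality.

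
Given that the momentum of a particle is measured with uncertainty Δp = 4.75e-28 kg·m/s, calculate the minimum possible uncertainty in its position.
111.008 nm

Using the Heisenberg uncertainty principle:
ΔxΔp ≥ ℏ/2

The minimum uncertainty in position is:
Δx_min = ℏ/(2Δp)
Δx_min = (1.055e-34 J·s) / (2 × 4.750e-28 kg·m/s)
Δx_min = 1.110e-07 m = 111.008 nm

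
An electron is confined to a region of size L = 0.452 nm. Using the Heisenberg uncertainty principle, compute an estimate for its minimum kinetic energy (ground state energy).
46.621 meV

Using the uncertainty principle to estimate ground state energy:

1. The position uncertainty is approximately the confinement size:
   Δx ≈ L = 4.520e-10 m

2. From ΔxΔp ≥ ℏ/2, the minimum momentum uncertainty is:
   Δp ≈ ℏ/(2L) = 1.167e-25 kg·m/s

3. The kinetic energy is approximately:
   KE ≈ (Δp)²/(2m) = (1.167e-25)²/(2 × 9.109e-31 kg)
   KE ≈ 7.470e-21 J = 46.621 meV

This is an order-of-magnitude estimate of the ground state energy.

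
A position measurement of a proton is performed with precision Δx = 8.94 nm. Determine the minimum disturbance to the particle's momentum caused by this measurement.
5.898 × 10^-27 kg·m/s

The uncertainty principle implies that measuring position disturbs momentum:
ΔxΔp ≥ ℏ/2

When we measure position with precision Δx, we necessarily introduce a momentum uncertainty:
Δp ≥ ℏ/(2Δx)
Δp_min = (1.055e-34 J·s) / (2 × 8.940e-09 m)
Δp_min = 5.898e-27 kg·m/s

The more precisely we measure position, the greater the momentum disturbance.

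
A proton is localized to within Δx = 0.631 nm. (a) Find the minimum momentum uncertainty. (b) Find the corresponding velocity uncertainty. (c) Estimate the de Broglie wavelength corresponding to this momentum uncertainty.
(a) Δp_min = 8.356 × 10^-26 kg·m/s
(b) Δv_min = 49.960 m/s
(c) λ_dB = 7.929 nm

Step-by-step:

(a) From the uncertainty principle:
Δp_min = ℏ/(2Δx) = (1.055e-34 J·s)/(2 × 6.310e-10 m) = 8.356e-26 kg·m/s

(b) The velocity uncertainty:
Δv = Δp/m = (8.356e-26 kg·m/s)/(1.673e-27 kg) = 4.996e+01 m/s = 49.960 m/s

(c) The de Broglie wavelength for this momentum:
λ = h/p = (6.626e-34 J·s)/(8.356e-26 kg·m/s) = 7.929e-09 m = 7.929 nm

Note: The de Broglie wavelength is comparable to the localization size, as expected from wave-particle duality.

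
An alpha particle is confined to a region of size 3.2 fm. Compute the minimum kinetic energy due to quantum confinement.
127.520 keV

Using the uncertainty principle:

1. Position uncertainty: Δx ≈ 3.200e-15 m
2. Minimum momentum uncertainty: Δp = ℏ/(2Δx) = 1.648e-20 kg·m/s
3. Minimum kinetic energy:
   KE = (Δp)²/(2m) = (1.648e-20)²/(2 × 6.645e-27 kg)
   KE = 2.043e-14 J = 127.520 keV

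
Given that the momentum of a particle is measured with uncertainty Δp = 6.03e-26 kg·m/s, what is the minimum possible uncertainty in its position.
874.438 pm

Using the Heisenberg uncertainty principle:
ΔxΔp ≥ ℏ/2

The minimum uncertainty in position is:
Δx_min = ℏ/(2Δp)
Δx_min = (1.055e-34 J·s) / (2 × 6.030e-26 kg·m/s)
Δx_min = 8.744e-10 m = 874.438 pm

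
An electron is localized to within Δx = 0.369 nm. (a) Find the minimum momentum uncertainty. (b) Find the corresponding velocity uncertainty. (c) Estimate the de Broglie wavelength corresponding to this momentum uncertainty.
(a) Δp_min = 1.429 × 10^-25 kg·m/s
(b) Δv_min = 156.867 km/s
(c) λ_dB = 4.637 nm

Step-by-step:

(a) From the uncertainty principle:
Δp_min = ℏ/(2Δx) = (1.055e-34 J·s)/(2 × 3.690e-10 m) = 1.429e-25 kg·m/s

(b) The velocity uncertainty:
Δv = Δp/m = (1.429e-25 kg·m/s)/(9.109e-31 kg) = 1.569e+05 m/s = 156.867 km/s

(c) The de Broglie wavelength for this momentum:
λ = h/p = (6.626e-34 J·s)/(1.429e-25 kg·m/s) = 4.637e-09 m = 4.637 nm

Note: The de Broglie wavelength is comparable to the localization size, as expected from wave-particle duality.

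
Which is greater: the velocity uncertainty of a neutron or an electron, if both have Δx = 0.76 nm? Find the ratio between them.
The electron has the larger minimum velocity uncertainty, by a ratio of 1838.7.

For both particles, Δp_min = ℏ/(2Δx) = 6.938e-26 kg·m/s (same for both).

The velocity uncertainty is Δv = Δp/m:
- neutron: Δv = 6.938e-26 / 1.675e-27 = 4.142e+01 m/s = 41.423 m/s
- electron: Δv = 6.938e-26 / 9.109e-31 = 7.616e+04 m/s = 76.163 km/s

Ratio: 7.616e+04 / 4.142e+01 = 1838.7

The lighter particle has larger velocity uncertainty because Δv ∝ 1/m.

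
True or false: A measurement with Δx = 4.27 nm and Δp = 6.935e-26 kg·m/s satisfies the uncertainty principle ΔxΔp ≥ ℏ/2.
Yes, it satisfies the uncertainty principle.

Calculate the product ΔxΔp:
ΔxΔp = (4.270e-09 m) × (6.935e-26 kg·m/s)
ΔxΔp = 2.961e-34 J·s

Compare to the minimum allowed value ℏ/2:
ℏ/2 = 5.273e-35 J·s

Since ΔxΔp = 2.961e-34 J·s ≥ 5.273e-35 J·s = ℏ/2,
the measurement satisfies the uncertainty principle.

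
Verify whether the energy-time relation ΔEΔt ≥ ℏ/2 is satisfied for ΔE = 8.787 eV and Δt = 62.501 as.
Yes, it satisfies the uncertainty relation.

Calculate the product ΔEΔt:
ΔE = 8.787 eV = 1.408e-18 J
ΔEΔt = (1.408e-18 J) × (6.250e-17 s)
ΔEΔt = 8.799e-35 J·s

Compare to the minimum allowed value ℏ/2:
ℏ/2 = 5.273e-35 J·s

Since ΔEΔt = 8.799e-35 J·s ≥ 5.273e-35 J·s = ℏ/2,
this satisfies the uncertainty relation.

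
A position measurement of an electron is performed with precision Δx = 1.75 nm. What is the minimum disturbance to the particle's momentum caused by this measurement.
3.013 × 10^-26 kg·m/s

The uncertainty principle implies that measuring position disturbs momentum:
ΔxΔp ≥ ℏ/2

When we measure position with precision Δx, we necessarily introduce a momentum uncertainty:
Δp ≥ ℏ/(2Δx)
Δp_min = (1.055e-34 J·s) / (2 × 1.750e-09 m)
Δp_min = 3.013e-26 kg·m/s

The more precisely we measure position, the greater the momentum disturbance.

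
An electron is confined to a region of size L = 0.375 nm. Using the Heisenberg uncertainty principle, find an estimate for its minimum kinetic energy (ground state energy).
67.733 meV

Using the uncertainty principle to estimate ground state energy:

1. The position uncertainty is approximately the confinement size:
   Δx ≈ L = 3.750e-10 m

2. From ΔxΔp ≥ ℏ/2, the minimum momentum uncertainty is:
   Δp ≈ ℏ/(2L) = 1.406e-25 kg·m/s

3. The kinetic energy is approximately:
   KE ≈ (Δp)²/(2m) = (1.406e-25)²/(2 × 9.109e-31 kg)
   KE ≈ 1.085e-20 J = 67.733 meV

This is an order-of-magnitude estimate of the ground state energy.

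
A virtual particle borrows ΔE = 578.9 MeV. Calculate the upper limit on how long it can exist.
5.685 × 10^-25 s

Using the energy-time uncertainty principle:
ΔEΔt ≥ ℏ/2

For a virtual particle borrowing energy ΔE, the maximum lifetime is:
Δt_max = ℏ/(2ΔE)

Converting energy:
ΔE = 578.9 MeV = 9.275e-11 J

Δt_max = (1.055e-34 J·s) / (2 × 9.275e-11 J)
Δt_max = 5.685e-25 s = 5.685 × 10^-25 s

Virtual particles with higher borrowed energy exist for shorter times.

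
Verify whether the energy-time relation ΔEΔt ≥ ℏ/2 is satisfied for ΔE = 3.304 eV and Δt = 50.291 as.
No, it violates the uncertainty relation.

Calculate the product ΔEΔt:
ΔE = 3.304 eV = 5.294e-19 J
ΔEΔt = (5.294e-19 J) × (5.029e-17 s)
ΔEΔt = 2.662e-35 J·s

Compare to the minimum allowed value ℏ/2:
ℏ/2 = 5.273e-35 J·s

Since ΔEΔt = 2.662e-35 J·s < 5.273e-35 J·s = ℏ/2,
this violates the uncertainty relation.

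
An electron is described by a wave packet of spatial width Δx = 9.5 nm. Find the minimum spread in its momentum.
5.550 × 10^-27 kg·m/s

For a wave packet, the spatial width Δx and momentum spread Δp are related by the uncertainty principle:
ΔxΔp ≥ ℏ/2

The minimum momentum spread is:
Δp_min = ℏ/(2Δx)
Δp_min = (1.055e-34 J·s) / (2 × 9.500e-09 m)
Δp_min = 5.550e-27 kg·m/s

A wave packet cannot have both a well-defined position and well-defined momentum.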